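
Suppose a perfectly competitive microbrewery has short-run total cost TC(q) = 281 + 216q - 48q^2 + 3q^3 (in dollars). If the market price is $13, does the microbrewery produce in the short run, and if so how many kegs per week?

Strip out fixed cost: VC = 216q - 48q^2 + 3q^3. Then AVC = 216 - 48q + 3q^2 and MC = 216 - 96q + 9q^2.
AVC hits its minimum where MC = AVC, at q = 8, giving min AVC = 216 - 48·8 + 3·8^2 = $24.
P = $13 lies below min AVC = $24; no output level covers variable cost.
Best response: produce nothing and absorb the $281 fixed cost.

Shut down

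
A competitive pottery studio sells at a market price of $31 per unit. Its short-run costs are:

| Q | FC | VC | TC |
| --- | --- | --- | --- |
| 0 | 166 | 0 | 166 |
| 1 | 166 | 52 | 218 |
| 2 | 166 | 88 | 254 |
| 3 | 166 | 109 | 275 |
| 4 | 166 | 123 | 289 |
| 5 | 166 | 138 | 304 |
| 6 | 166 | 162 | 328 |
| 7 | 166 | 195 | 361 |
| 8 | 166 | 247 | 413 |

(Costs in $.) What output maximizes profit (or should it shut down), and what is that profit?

Compute π = P·Q − TC at each output: Q=0: -166; Q=1: -187; Q=2: -192; Q=3: -182; Q=4: -165; Q=5: -149; Q=6: -142; Q=7: -144; Q=8: -165.
Profit is maximized at Q = 6. AVC there is 162/6 = $27 ≤ P, so producing beats shutting down (which would give -$166).

Q = 6; profit = -$142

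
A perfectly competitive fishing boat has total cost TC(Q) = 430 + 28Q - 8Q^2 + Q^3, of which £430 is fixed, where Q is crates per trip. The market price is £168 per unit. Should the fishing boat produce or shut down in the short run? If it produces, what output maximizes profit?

From TC, MC = TC'(Q) = 28 - 16Q + 3Q^2 and AVC = VC/Q = 28 - 8Q + Q^2.
The AVC parabola has its vertex at Q = 8/2 = 4, where AVC = 28 - 8·4 + 4^2 = £12.
Since P = £168 ≥ min AVC = £12, price covers variable cost and the firm should produce.
Set P = MC: 168 = 28 - 16Q + 3Q^2 → -140 - 16Q + 3Q^2 = 0. The roots are Q = -14/3 and Q = 10; the profit-maximizing output is on the rising part of MC, so Q* = 10.
Check: AVC at Q = 10 is £48 ≤ P, so revenue covers variable cost.
Profit = P·Q − TC = 168·10 − 910 = £770.

Produce at Q = 10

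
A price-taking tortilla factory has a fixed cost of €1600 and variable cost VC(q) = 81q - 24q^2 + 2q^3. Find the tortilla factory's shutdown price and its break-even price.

AVC = 81 - 24q + 2q^2; minimized at q = 6, giving min AVC = €9. That is the shutdown price.
ATC = 1600/q + 81 - 24q + 2q^2. Setting dATC/dq = −1600/q^2 − 24 + 4q = 0 gives q = 10 (since 4·10^3 − 24·10^2 = 1600).
min ATC = 1600/10 + 81 − 24·10 + 2·10^2 = €201. That is the break-even price.
Between these two prices the firm operates at a loss; above €201 it earns a profit.

Shutdown price = €9; break-even price = €201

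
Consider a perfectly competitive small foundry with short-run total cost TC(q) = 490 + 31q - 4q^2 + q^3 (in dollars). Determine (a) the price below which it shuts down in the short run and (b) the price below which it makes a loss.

AVC = 31 - 4q + q^2; minimized at q = 2, giving min AVC = $27. That is the shutdown price.
ATC = 490/q + 31 - 4q + q^2. Setting dATC/dq = −490/q^2 − 4 + 2q = 0 gives q = 7 (since 2·7^3 − 4·7^2 = 490).
min ATC = 490/7 + 31 − 4·7 + 7^2 = $122. That is the break-even price.
For $27 ≤ P < $122 the firm produces at a loss; below $27 it shuts down.

Shutdown price = $27; break-even price = $122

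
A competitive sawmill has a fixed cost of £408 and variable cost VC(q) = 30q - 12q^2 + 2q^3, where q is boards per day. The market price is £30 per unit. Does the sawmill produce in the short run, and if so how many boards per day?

Strip out fixed cost: VC = 30q - 12q^2 + 2q^3. Then AVC = 30 - 12q + 2q^2 and MC = 30 - 24q + 6q^2.
AVC is minimized where dAVC/dq = -12 + 4q = 0, at q = 3; min AVC = 30 - 12·3 + 2·3^2 = £12.
P = £30 exceeds min AVC = £12, so the firm stays open.
Solving P = MC: -24q + 6q^2 = 0 ⇒ q = 0 or 4. On the upward-sloping branch, q* = 4.
Check: AVC at q = 4 is £14 ≤ P, so revenue covers variable cost.
Profit = P·q − TC = 30·4 − 464 = -£344, a loss, but smaller than the £408 fixed cost the firm would lose by shutting down.

Produce at q = 4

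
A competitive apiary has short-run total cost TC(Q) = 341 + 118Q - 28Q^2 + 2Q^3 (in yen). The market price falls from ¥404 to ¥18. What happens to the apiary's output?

Output falls from 13 to 0 (the firm shuts down)

MC = 118 - 56Q + 6Q^2; the shutdown threshold is min AVC = ¥20 (at Q = 7).
With P = ¥404 above the shutdown price, P = MC gives Q = 13.
At P = ¥18 < min AVC = ¥20, price no longer covers variable cost at any output, so the firm shuts down: Q = 0.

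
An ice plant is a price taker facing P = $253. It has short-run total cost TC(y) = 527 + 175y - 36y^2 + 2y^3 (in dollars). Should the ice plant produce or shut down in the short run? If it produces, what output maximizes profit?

Produce at y = 13

Variable cost is VC = 175y - 36y^2 + 2y^3, so AVC = VC/y = 175 - 36y + 2y^2 and MC = dTC/dy = 175 - 72y + 6y^2.
AVC is minimized where dAVC/dy = -36 + 4y = 0, at y = 9; min AVC = 175 - 36·9 + 2·9^2 = $13.
Because $253 ≥ $13, revenue can cover variable cost; the firm operates.
Set P = MC: 253 = 175 - 72y + 6y^2 → -78 - 72y + 6y^2 = 0. The roots are y = -1 and y = 13; the profit-maximizing output is on the rising part of MC, so y* = 13.
Check: AVC at y = 13 is $45 ≤ P, so revenue covers variable cost.
Profit = P·y − TC = 253·13 − 1112 = $2177.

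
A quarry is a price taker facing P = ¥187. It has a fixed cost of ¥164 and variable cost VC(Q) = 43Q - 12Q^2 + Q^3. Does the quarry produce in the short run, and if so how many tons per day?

From TC, MC = TC'(Q) = 43 - 24Q + 3Q^2 and AVC = VC/Q = 43 - 12Q + Q^2.
AVC hits its minimum where MC = AVC, at Q = 6, giving min AVC = 43 - 12·6 + 6^2 = ¥7.
Since P = ¥187 ≥ min AVC = ¥7, price covers variable cost and the firm should produce.
P = MC gives -144 - 24Q + 3Q^2 = 0, with roots -4 and 12. Take the larger (rising MC): Q* = 12.
Check: AVC at Q = 12 is ¥43 ≤ P, so revenue covers variable cost.
Profit = P·Q − TC = 187·12 − 680 = ¥1564.

Produce at Q = 12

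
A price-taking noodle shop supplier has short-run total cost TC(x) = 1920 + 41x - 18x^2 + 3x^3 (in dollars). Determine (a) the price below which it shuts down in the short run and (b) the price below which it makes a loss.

Shutdown price = $14; break-even price = $329

AVC = 41 - 18x + 3x^2; minimized at x = 3, giving min AVC = $14. That is the shutdown price.
ATC = 1920/x + 41 - 18x + 3x^2. Setting dATC/dx = −1920/x^2 − 18 + 6x = 0 gives x = 8 (since 6·8^3 − 18·8^2 = 1920).
min ATC = 1920/8 + 41 − 18·8 + 3·8^2 = $329. That is the break-even price.
Between these two prices the firm operates at a loss; above $329 it earns a profit.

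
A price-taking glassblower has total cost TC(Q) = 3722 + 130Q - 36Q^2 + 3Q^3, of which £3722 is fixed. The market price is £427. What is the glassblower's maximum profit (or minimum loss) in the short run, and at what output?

Profit = -£92 at Q = 11

AVC = 130 - 36Q + 3Q^2 has its minimum £22 at Q = 6; price £427 clears that bar, so the firm operates.
With MC = 130 - 72Q + 9Q^2, P = MC on the upward-sloping part at Q* = 11.
TR = 427·11 = 4697. TC = 3722 + 1067 = 4789. Profit = 4697 − 4789 = -£92.
By producing, the firm covers all variable cost plus £3630 of fixed cost; shutting down would lose the full £3722.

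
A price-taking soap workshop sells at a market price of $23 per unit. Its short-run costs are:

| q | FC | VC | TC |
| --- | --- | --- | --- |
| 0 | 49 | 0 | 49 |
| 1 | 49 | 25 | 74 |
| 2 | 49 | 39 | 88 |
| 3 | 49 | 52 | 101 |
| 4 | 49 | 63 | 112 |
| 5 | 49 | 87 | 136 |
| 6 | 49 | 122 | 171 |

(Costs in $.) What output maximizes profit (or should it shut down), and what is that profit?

q = 4; profit = -$20

Tabulate TR − TC: q=0: -49; q=1: -51; q=2: -42; q=3: -32; q=4: -20; q=5: -21; q=6: -33.
Profit is maximized at q = 4. AVC there is 63/4 = $15.75 ≤ P, so producing beats shutting down (which would give -$49).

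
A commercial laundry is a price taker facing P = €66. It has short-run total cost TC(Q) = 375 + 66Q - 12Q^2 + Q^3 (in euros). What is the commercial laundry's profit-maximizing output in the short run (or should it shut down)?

Produce at Q = 8

From TC, MC = TC'(Q) = 66 - 24Q + 3Q^2 and AVC = VC/Q = 66 - 12Q + Q^2.
AVC is minimized where dAVC/dQ = -12 + 2Q = 0, at Q = 6; min AVC = 66 - 12·6 + 6^2 = €30.
Because €66 ≥ €30, revenue can cover variable cost; the firm operates.
Set P = MC: 66 = 66 - 24Q + 3Q^2 → -24Q + 3Q^2 = 0. The roots are Q = 0 and Q = 8; the profit-maximizing output is on the rising part of MC, so Q* = 8.
Check: AVC at Q = 8 is €34 ≤ P, so revenue covers variable cost.
Profit = P·Q − TC = 66·8 − 647 = -€119, a loss, but smaller than the €375 fixed cost the firm would lose by shutting down.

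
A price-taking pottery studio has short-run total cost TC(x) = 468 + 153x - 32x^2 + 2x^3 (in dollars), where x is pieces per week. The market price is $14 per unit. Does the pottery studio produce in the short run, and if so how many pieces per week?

Shut down

From TC, MC = TC'(x) = 153 - 64x + 6x^2 and AVC = VC/x = 153 - 32x + 2x^2.
AVC hits its minimum where MC = AVC, at x = 8, giving min AVC = 153 - 32·8 + 2·8^2 = $25.
Since P = $14 < min AVC = $25, price fails to cover variable cost at any output.
Best response: produce nothing and absorb the $468 fixed cost.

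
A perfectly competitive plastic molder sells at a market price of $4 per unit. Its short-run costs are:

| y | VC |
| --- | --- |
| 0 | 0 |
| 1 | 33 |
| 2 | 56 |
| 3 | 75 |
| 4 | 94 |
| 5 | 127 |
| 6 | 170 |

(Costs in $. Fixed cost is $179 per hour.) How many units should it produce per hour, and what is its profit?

Compute π = P·y − TC at each output: y=0: -179; y=1: -208; y=2: -227; y=3: -242; y=4: -257; y=5: -286; y=6: -325.
Profit is highest at y = 0. Equivalently, the lowest AVC in the table is 94/4 ≈ $23.50 at y = 4, and P = $4 falls below it — price never covers variable cost, so the firm shuts down and loses only its fixed cost.

y = 0 (shut down); profit = -$179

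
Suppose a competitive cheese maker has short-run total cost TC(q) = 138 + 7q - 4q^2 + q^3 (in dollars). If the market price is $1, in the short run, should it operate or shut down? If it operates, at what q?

Shut down

Variable cost is VC = 7q - 4q^2 + q^3, so AVC = VC/q = 7 - 4q + q^2 and MC = dTC/dq = 7 - 8q + 3q^2.
The AVC parabola has its vertex at q = 4/2 = 2, where AVC = 7 - 4·2 + 2^2 = $3.
P = $1 lies below min AVC = $3; no output level covers variable cost.
Shutting down limits the loss to fixed cost, $138.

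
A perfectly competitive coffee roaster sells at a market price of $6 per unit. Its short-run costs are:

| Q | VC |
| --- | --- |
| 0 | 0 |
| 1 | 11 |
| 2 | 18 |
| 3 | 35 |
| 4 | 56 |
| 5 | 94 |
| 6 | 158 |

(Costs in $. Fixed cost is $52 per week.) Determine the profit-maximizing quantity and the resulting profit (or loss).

Q = 0 (shut down); profit = -$52

Compute π = P·Q − TC at each output: Q=0: -52; Q=1: -57; Q=2: -58; Q=3: -69; Q=4: -84; Q=5: -116; Q=6: -174.
Profit is highest at Q = 0. Equivalently, the lowest AVC in the table is 18/2 ≈ $9 at Q = 2, and P = $6 falls below it — price never covers variable cost, so the firm shuts down and loses only its fixed cost.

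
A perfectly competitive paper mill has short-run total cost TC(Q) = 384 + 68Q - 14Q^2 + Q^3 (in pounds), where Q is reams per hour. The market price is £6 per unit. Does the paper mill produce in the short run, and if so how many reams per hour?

Shut down

From TC, MC = TC'(Q) = 68 - 28Q + 3Q^2 and AVC = VC/Q = 68 - 14Q + Q^2.
AVC hits its minimum where MC = AVC, at Q = 7, giving min AVC = 68 - 14·7 + 7^2 = £19.
Since P = £6 < min AVC = £19, price fails to cover variable cost at any output.
The firm minimizes its loss by shutting down and losing only its fixed cost of £384.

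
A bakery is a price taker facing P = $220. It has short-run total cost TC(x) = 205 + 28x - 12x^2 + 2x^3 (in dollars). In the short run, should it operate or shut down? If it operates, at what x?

Produce at x = 8

From TC, MC = TC'(x) = 28 - 24x + 6x^2 and AVC = VC/x = 28 - 12x + 2x^2.
AVC is minimized where dAVC/dx = -12 + 4x = 0, at x = 3; min AVC = 28 - 12·3 + 2·3^2 = $10.
Since P = $220 ≥ min AVC = $10, price covers variable cost and the firm should produce.
Solving P = MC: -192 - 24x + 6x^2 = 0 ⇒ x = -4 or 8. On the upward-sloping branch, x* = 8.
Check: AVC at x = 8 is $60 ≤ P, so revenue covers variable cost.
Profit = P·x − TC = 220·8 − 685 = $1075.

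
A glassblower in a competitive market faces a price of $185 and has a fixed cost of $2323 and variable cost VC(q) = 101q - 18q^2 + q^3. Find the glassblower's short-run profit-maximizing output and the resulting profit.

AVC = 101 - 18q + q^2; min AVC = $20 at q = 9. Since P = $185 ≥ min AVC, the firm produces.
With MC = 101 - 36q + 3q^2, P = MC on the upward-sloping part at q* = 14.
TR = 185·14 = 2590. TC = 2323 + 630 = 2953. Profit = 2590 − 2953 = -$363.
By producing, the firm covers all variable cost plus $1960 of fixed cost; shutting down would lose the full $2323.

Profit = -$363 at q = 14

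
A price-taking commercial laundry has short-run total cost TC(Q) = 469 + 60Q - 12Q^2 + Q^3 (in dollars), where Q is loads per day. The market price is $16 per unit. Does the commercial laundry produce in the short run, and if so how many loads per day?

Shut down

Variable cost is VC = 60Q - 12Q^2 + Q^3, so AVC = VC/Q = 60 - 12Q + Q^2 and MC = dTC/dQ = 60 - 24Q + 3Q^2.
AVC hits its minimum where MC = AVC, at Q = 6, giving min AVC = 60 - 12·6 + 6^2 = $24.
Since P = $16 < min AVC = $24, price fails to cover variable cost at any output.
The firm minimizes its loss by shutting down and losing only its fixed cost of $469.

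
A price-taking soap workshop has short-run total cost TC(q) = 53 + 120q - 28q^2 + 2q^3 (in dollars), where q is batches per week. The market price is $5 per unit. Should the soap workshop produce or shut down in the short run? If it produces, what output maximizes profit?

Variable cost is VC = 120q - 28q^2 + 2q^3, so AVC = VC/q = 120 - 28q + 2q^2 and MC = dTC/dq = 120 - 56q + 6q^2.
The AVC parabola has its vertex at q = 28/4 = 7, where AVC = 120 - 28·7 + 2·7^2 = $22.
With P < min AVC ($5 < $22), every unit sold adds to the loss.
Shutting down limits the loss to fixed cost, $53.

Shut down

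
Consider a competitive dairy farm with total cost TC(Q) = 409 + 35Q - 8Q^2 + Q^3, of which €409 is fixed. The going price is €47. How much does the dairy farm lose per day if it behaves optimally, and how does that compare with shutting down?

AVC = 35 - 8Q + Q^2 has its minimum €19 at Q = 4; price €47 clears that bar, so the firm operates.
MC = 35 - 16Q + 3Q^2. Setting P = MC and taking the root on the rising branch gives Q* = 6.
TR = 47·6 = 282. TC = 409 + 138 = 547. Profit = 282 − 547 = -€265.
That loss of €265 beats the €409 the firm would lose by shutting down; producing recovers €144 of fixed cost.

Profit = -€265 at Q = 6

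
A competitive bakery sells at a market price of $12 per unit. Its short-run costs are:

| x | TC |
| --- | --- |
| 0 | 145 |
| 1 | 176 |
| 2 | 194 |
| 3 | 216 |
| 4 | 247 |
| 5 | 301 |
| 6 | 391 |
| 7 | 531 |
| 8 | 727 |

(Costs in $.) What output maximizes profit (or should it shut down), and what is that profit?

Compute π = P·x − TC at each output: x=0: -145; x=1: -164; x=2: -170; x=3: -180; x=4: -199; x=5: -241; x=6: -319; x=7: -447; x=8: -631.
Profit is highest at x = 0. Equivalently, the lowest AVC in the table is 71/3 ≈ $23.67 at x = 3, and P = $12 falls below it — price never covers variable cost, so the firm shuts down and loses only its fixed cost.

x = 0 (shut down); profit = -$145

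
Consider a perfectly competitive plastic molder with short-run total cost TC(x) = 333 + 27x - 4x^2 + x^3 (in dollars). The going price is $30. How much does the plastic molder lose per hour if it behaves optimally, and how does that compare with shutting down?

Profit = -$315 at x = 3

AVC = 27 - 4x + x^2 has its minimum $23 at x = 2; price $30 clears that bar, so the firm operates.
MC = 27 - 8x + 3x^2. Setting P = MC and taking the root on the rising branch gives x* = 3.
TR = 30·3 = 90. TC = 333 + 72 = 405. Profit = 90 − 405 = -$315.
By producing, the firm covers all variable cost plus $18 of fixed cost; shutting down would lose the full $333.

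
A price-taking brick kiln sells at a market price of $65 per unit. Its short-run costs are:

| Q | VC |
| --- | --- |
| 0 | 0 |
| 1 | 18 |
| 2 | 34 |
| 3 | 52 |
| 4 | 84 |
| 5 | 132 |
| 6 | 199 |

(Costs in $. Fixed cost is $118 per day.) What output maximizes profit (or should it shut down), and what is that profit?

Profit at each row (π = 65Q − TC): Q=0: -118; Q=1: -71; Q=2: -22; Q=3: 25; Q=4: 58; Q=5: 75; Q=6: 73.
Profit is maximized at Q = 5. AVC there is 132/5 = $26.40 ≤ P, so producing beats shutting down (which would give -$118).

Q = 5; profit = $75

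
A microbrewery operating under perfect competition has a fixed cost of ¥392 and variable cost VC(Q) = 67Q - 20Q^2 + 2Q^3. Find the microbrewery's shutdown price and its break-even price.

Shutdown price = ¥17; break-even price = ¥81

Shutdown price = min AVC. AVC = 67 - 20Q + 2Q^2, with vertex at Q = 5 and minimum ¥17.
ATC = 392/Q + 67 - 20Q + 2Q^2. Setting dATC/dQ = −392/Q^2 − 20 + 4Q = 0 gives Q = 7 (since 4·7^3 − 20·7^2 = 392).
min ATC = 392/7 + 67 − 20·7 + 2·7^2 = ¥81. That is the break-even price.
Between these two prices the firm operates at a loss; above ¥81 it earns a profit.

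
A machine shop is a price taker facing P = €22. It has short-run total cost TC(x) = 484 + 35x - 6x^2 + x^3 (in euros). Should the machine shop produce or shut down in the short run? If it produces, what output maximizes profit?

Shut down

Variable cost is VC = 35x - 6x^2 + x^3, so AVC = VC/x = 35 - 6x + x^2 and MC = dTC/dx = 35 - 12x + 3x^2.
The AVC parabola has its vertex at x = 6/2 = 3, where AVC = 35 - 6·3 + 3^2 = €26.
P = €22 lies below min AVC = €26; no output level covers variable cost.
Best response: produce nothing and absorb the €484 fixed cost.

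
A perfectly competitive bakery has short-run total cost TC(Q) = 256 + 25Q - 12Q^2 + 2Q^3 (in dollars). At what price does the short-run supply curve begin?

The firm shuts down when price falls below the minimum of average variable cost. AVC = VC/Q = 25 - 12Q + 2Q^2.
dAVC/dQ = -12 + 4Q = 0 gives Q = 3. min AVC = 25 - 12·3 + 2·3^2 = 7.
For P < $7 the firm produces nothing.

$7 per unit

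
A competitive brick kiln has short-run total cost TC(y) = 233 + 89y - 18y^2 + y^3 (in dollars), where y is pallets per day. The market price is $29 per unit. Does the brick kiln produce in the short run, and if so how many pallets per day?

Produce at y = 10

Variable cost is VC = 89y - 18y^2 + y^3, so AVC = VC/y = 89 - 18y + y^2 and MC = dTC/dy = 89 - 36y + 3y^2.
AVC is minimized where dAVC/dy = -18 + 2y = 0, at y = 9; min AVC = 89 - 18·9 + 9^2 = $8.
P = $29 exceeds min AVC = $8, so the firm stays open.
Solving P = MC: 60 - 36y + 3y^2 = 0 ⇒ y = 2 or 10. On the upward-sloping branch, y* = 10.
Check: AVC at y = 10 is $9 ≤ P, so revenue covers variable cost.
Profit = P·y − TC = 29·10 − 323 = -$33, a loss, but smaller than the $233 fixed cost the firm would lose by shutting down.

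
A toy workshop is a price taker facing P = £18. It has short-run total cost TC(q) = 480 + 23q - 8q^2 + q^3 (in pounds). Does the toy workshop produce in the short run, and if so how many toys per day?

Variable cost is VC = 23q - 8q^2 + q^3, so AVC = VC/q = 23 - 8q + q^2 and MC = dTC/dq = 23 - 16q + 3q^2.
AVC is minimized where dAVC/dq = -8 + 2q = 0, at q = 4; min AVC = 23 - 8·4 + 4^2 = £7.
P = £18 exceeds min AVC = £7, so the firm stays open.
Set P = MC: 18 = 23 - 16q + 3q^2 → 5 - 16q + 3q^2 = 0. The roots are q = 1/3 and q = 5; the profit-maximizing output is on the rising part of MC, so q* = 5.
Check: AVC at q = 5 is £8 ≤ P, so revenue covers variable cost.
Profit = P·q − TC = 18·5 − 520 = -£430, a loss, but smaller than the £480 fixed cost the firm would lose by shutting down.

Produce at q = 5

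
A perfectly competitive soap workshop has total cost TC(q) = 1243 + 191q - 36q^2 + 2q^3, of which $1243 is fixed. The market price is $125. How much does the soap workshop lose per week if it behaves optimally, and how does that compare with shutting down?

AVC = 191 - 36q + 2q^2; min AVC = $29 at q = 9. Since P = $125 ≥ min AVC, the firm produces.
With MC = 191 - 72q + 6q^2, P = MC on the upward-sloping part at q* = 11.
TR = 125·11 = 1375. TC = 1243 + 407 = 1650. Profit = 1375 − 1650 = -$275.
That loss of $275 beats the $1243 the firm would lose by shutting down; producing recovers $968 of fixed cost.

Profit = -$275 at q = 11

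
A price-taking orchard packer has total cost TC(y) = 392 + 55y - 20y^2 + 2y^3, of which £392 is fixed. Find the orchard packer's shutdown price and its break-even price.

AVC = 55 - 20y + 2y^2; minimized at y = 5, giving min AVC = £5. That is the shutdown price.
ATC = 392/y + 55 - 20y + 2y^2. Setting dATC/dy = −392/y^2 − 20 + 4y = 0 gives y = 7 (since 4·7^3 − 20·7^2 = 392).
min ATC = 392/7 + 55 − 20·7 + 2·7^2 = £69. That is the break-even price.
Between these two prices the firm operates at a loss; above £69 it earns a profit.

Shutdown price = £5; break-even price = £69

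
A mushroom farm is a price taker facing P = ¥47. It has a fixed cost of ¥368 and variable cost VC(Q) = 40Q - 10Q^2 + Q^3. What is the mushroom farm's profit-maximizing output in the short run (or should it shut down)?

Produce at Q = 7

Variable cost is VC = 40Q - 10Q^2 + Q^3, so AVC = VC/Q = 40 - 10Q + Q^2 and MC = dTC/dQ = 40 - 20Q + 3Q^2.
AVC is minimized where dAVC/dQ = -10 + 2Q = 0, at Q = 5; min AVC = 40 - 10·5 + 5^2 = ¥15.
P = ¥47 exceeds min AVC = ¥15, so the firm stays open.
Set P = MC: 47 = 40 - 20Q + 3Q^2 → -7 - 20Q + 3Q^2 = 0. The roots are Q = -1/3 and Q = 7; the profit-maximizing output is on the rising part of MC, so Q* = 7.
Check: AVC at Q = 7 is ¥19 ≤ P, so revenue covers variable cost.
Profit = P·Q − TC = 47·7 − 501 = -¥172, a loss, but smaller than the ¥368 fixed cost the firm would lose by shutting down.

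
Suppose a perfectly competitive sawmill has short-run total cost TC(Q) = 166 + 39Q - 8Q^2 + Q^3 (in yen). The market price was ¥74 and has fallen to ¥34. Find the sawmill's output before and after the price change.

MC = 39 - 16Q + 3Q^2; the shutdown threshold is min AVC = ¥23 (at Q = 4).
At P = ¥74 ≥ min AVC, set P = MC on the rising branch: Q = 7.
At P = ¥34 ≥ min AVC, set P = MC: Q = 5. The firm stays open but cuts output.

Output falls from 7 to 5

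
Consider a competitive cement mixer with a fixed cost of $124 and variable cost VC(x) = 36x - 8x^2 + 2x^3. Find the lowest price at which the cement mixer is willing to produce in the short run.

$28 per unit

The firm shuts down when price falls below the minimum of average variable cost. AVC = VC/x = 36 - 8x + 2x^2.
At the minimum of AVC, MC = AVC. MC = 36 - 16x + 6x^2; setting MC = AVC gives 4x^2 - 8x = 0, so x = 2. min AVC = 28.
For P < $28 the firm produces nothing.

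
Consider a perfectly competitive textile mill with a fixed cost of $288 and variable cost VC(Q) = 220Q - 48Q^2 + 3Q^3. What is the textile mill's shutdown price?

$28 per unit

The firm shuts down when price falls below the minimum of average variable cost. AVC = VC/Q = 220 - 48Q + 3Q^2.
At the minimum of AVC, MC = AVC. MC = 220 - 96Q + 9Q^2; setting MC = AVC gives 6Q^2 - 48Q = 0, so Q = 8. min AVC = 28.
So the shutdown price is $28.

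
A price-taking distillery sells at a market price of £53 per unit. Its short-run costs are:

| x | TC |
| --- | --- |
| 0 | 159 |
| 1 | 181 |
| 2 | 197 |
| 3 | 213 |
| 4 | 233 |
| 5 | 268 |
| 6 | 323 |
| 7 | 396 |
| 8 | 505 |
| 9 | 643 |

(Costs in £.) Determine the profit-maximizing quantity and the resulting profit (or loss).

x = 5; profit = -£3

Tabulate TR − TC: x=0: -159; x=1: -128; x=2: -91; x=3: -54; x=4: -21; x=5: -3; x=6: -5; x=7: -25; x=8: -81; x=9: -166.
Profit is maximized at x = 5. AVC there is 109/5 = £21.80 ≤ P, so producing beats shutting down (which would give -£159).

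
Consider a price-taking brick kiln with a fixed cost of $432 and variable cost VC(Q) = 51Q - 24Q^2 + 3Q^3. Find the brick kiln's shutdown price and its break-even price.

Shutdown price = min AVC. AVC = 51 - 24Q + 3Q^2, with vertex at Q = 4 and minimum $3.
ATC = 432/Q + 51 - 24Q + 3Q^2. Setting dATC/dQ = −432/Q^2 − 24 + 6Q = 0 gives Q = 6 (since 6·6^3 − 24·6^2 = 432).
min ATC = 432/6 + 51 − 24·6 + 3·6^2 = $87. That is the break-even price.
Between these two prices the firm operates at a loss; above $87 it earns a profit.

Shutdown price = $3; break-even price = $87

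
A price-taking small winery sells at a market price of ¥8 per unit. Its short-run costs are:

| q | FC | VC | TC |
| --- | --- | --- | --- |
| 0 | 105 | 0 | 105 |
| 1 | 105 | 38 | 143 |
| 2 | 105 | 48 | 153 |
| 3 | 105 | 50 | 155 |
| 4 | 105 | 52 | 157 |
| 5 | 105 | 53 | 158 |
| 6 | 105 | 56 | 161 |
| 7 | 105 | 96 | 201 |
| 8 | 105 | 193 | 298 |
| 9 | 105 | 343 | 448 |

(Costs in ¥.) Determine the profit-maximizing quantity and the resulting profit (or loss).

q = 0 (shut down); profit = -¥105

Profit at each row (π = 8q − TC): q=0: -105; q=1: -135; q=2: -137; q=3: -131; q=4: -125; q=5: -118; q=6: -113; q=7: -145; q=8: -234; q=9: -376.
Profit is highest at q = 0. Equivalently, the lowest AVC in the table is 56/6 ≈ ¥9.33 at q = 6, and P = ¥8 falls below it — price never covers variable cost, so the firm shuts down and loses only its fixed cost.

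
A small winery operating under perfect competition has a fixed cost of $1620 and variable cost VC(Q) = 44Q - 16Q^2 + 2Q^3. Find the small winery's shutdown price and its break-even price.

AVC = 44 - 16Q + 2Q^2; minimized at Q = 4, giving min AVC = $12. That is the shutdown price.
ATC = 1620/Q + 44 - 16Q + 2Q^2. Setting dATC/dQ = −1620/Q^2 − 16 + 4Q = 0 gives Q = 9 (since 4·9^3 − 16·9^2 = 1620).
min ATC = 1620/9 + 44 − 16·9 + 2·9^2 = $242. That is the break-even price.
For $12 ≤ P < $242 the firm produces at a loss; below $12 it shuts down.

Shutdown price = $12; break-even price = $242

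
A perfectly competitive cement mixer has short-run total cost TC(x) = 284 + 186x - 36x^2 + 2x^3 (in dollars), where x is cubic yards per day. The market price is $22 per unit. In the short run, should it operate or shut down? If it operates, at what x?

Shut down

From TC, MC = TC'(x) = 186 - 72x + 6x^2 and AVC = VC/x = 186 - 36x + 2x^2.
The AVC parabola has its vertex at x = 36/4 = 9, where AVC = 186 - 36·9 + 2·9^2 = $24.
With P < min AVC ($22 < $24), every unit sold adds to the loss.
Best response: produce nothing and absorb the $284 fixed cost.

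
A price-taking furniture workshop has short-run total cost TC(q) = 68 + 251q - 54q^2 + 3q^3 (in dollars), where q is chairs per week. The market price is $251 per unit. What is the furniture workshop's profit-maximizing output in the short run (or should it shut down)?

Variable cost is VC = 251q - 54q^2 + 3q^3, so AVC = VC/q = 251 - 54q + 3q^2 and MC = dTC/dq = 251 - 108q + 9q^2.
The AVC parabola has its vertex at q = 54/6 = 9, where AVC = 251 - 54·9 + 3·9^2 = $8.
P = $251 exceeds min AVC = $8, so the firm stays open.
Solving P = MC: -108q + 9q^2 = 0 ⇒ q = 0 or 12. On the upward-sloping branch, q* = 12.
Check: AVC at q = 12 is $35 ≤ P, so revenue covers variable cost.
Profit = P·q − TC = 251·12 − 488 = $2524.

Produce at q = 12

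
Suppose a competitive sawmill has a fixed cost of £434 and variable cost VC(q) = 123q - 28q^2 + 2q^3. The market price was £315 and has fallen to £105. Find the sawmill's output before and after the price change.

Output falls from 12 to 9

MC = 123 - 56q + 6q^2; the shutdown threshold is min AVC = £25 (at q = 7).
With P = £315 above the shutdown price, P = MC gives q = 12.
At P = £105 ≥ min AVC, set P = MC: q = 9. The firm stays open but cuts output.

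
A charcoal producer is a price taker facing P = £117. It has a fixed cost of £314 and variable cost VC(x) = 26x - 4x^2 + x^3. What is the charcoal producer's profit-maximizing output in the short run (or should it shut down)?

From TC, MC = TC'(x) = 26 - 8x + 3x^2 and AVC = VC/x = 26 - 4x + x^2.
AVC hits its minimum where MC = AVC, at x = 2, giving min AVC = 26 - 4·2 + 2^2 = £22.
Because £117 ≥ £22, revenue can cover variable cost; the firm operates.
P = MC gives -91 - 8x + 3x^2 = 0, with roots -13/3 and 7. Take the larger (rising MC): x* = 7.
Check: AVC at x = 7 is £47 ≤ P, so revenue covers variable cost.
Profit = P·x − TC = 117·7 − 643 = £176.

Produce at x = 7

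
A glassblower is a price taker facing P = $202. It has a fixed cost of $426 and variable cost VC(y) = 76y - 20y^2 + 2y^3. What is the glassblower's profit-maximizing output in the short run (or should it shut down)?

Variable cost is VC = 76y - 20y^2 + 2y^3, so AVC = VC/y = 76 - 20y + 2y^2 and MC = dTC/dy = 76 - 40y + 6y^2.
AVC hits its minimum where MC = AVC, at y = 5, giving min AVC = 76 - 20·5 + 2·5^2 = $26.
Because $202 ≥ $26, revenue can cover variable cost; the firm operates.
Set P = MC: 202 = 76 - 40y + 6y^2 → -126 - 40y + 6y^2 = 0. The roots are y = -7/3 and y = 9; the profit-maximizing output is on the rising part of MC, so y* = 9.
Check: AVC at y = 9 is $58 ≤ P, so revenue covers variable cost.
Profit = P·y − TC = 202·9 − 948 = $870.

Produce at y = 9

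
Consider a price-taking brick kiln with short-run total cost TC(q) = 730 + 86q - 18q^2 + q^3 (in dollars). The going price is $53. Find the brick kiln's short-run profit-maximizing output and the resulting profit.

Profit = -$246 at q = 11

AVC = 86 - 18q + q^2; min AVC = $5 at q = 9. Since P = $53 ≥ min AVC, the firm produces.
With MC = 86 - 36q + 3q^2, P = MC on the upward-sloping part at q* = 11.
TR = 53·11 = 583. TC = 730 + 99 = 829. Profit = 583 − 829 = -$246.
Shutting down would mean losing the fixed cost of $730, so operating at a loss of $246 is better by $484.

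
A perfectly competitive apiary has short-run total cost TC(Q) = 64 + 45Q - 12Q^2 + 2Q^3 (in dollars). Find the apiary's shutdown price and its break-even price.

AVC = 45 - 12Q + 2Q^2; minimized at Q = 3, giving min AVC = $27. That is the shutdown price.
ATC = 64/Q + 45 - 12Q + 2Q^2. Setting dATC/dQ = −64/Q^2 − 12 + 4Q = 0 gives Q = 4 (since 4·4^3 − 12·4^2 = 64).
min ATC = 64/4 + 45 − 12·4 + 2·4^2 = $45. That is the break-even price.
Between these two prices the firm operates at a loss; above $45 it earns a profit.

Shutdown price = $27; break-even price = $45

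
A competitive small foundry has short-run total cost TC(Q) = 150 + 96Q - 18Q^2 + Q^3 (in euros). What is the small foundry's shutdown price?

The shutdown price is the minimum of AVC. VC = 96Q - 18Q^2 + Q^3, so AVC = 96 - 18Q + Q^2.
At the minimum of AVC, MC = AVC. MC = 96 - 36Q + 3Q^2; setting MC = AVC gives 2Q^2 - 18Q = 0, so Q = 9. min AVC = 15.
For P < €15 the firm produces nothing.

€15 per unit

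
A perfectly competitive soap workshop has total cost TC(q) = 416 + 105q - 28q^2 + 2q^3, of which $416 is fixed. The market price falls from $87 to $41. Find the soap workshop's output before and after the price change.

AVC = 105 - 28q + 2q^2, minimized at q = 7 where min AVC = $7. MC = 105 - 56q + 6q^2.
With P = $87 above the shutdown price, P = MC gives q = 9.
At P = $41 ≥ min AVC, set P = MC: q = 8. The firm stays open but cuts output.

Output falls from 9 to 8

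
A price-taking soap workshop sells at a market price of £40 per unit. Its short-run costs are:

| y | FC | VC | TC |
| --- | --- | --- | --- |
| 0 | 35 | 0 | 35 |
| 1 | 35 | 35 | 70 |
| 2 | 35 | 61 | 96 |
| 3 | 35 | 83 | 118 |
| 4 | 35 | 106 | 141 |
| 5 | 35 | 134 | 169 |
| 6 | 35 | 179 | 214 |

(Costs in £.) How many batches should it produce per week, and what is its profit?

Tabulate TR − TC: y=0: -35; y=1: -30; y=2: -16; y=3: 2; y=4: 19; y=5: 31; y=6: 26.
Profit is maximized at y = 5. AVC there is 134/5 = £26.80 ≤ P, so producing beats shutting down (which would give -£35).

y = 5; profit = £31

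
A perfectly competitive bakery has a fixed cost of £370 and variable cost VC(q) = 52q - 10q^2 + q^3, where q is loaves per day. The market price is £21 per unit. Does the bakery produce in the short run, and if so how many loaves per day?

From TC, MC = TC'(q) = 52 - 20q + 3q^2 and AVC = VC/q = 52 - 10q + q^2.
The AVC parabola has its vertex at q = 10/2 = 5, where AVC = 52 - 10·5 + 5^2 = £27.
Since P = £21 < min AVC = £27, price fails to cover variable cost at any output.
Best response: produce nothing and absorb the £370 fixed cost.

Shut down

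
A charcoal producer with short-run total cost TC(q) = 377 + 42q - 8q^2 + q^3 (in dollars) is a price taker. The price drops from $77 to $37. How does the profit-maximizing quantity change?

MC = 42 - 16q + 3q^2; the shutdown threshold is min AVC = $26 (at q = 4).
At P = $77 ≥ min AVC, set P = MC on the rising branch: q = 7.
At P = $37 ≥ min AVC, set P = MC: q = 5. The firm stays open but cuts output.

Output falls from 7 to 5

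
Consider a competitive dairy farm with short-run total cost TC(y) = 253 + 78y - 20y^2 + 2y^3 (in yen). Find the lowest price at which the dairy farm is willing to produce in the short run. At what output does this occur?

¥28 per unit, at y = 5

The firm shuts down when price falls below the minimum of average variable cost. AVC = VC/y = 78 - 20y + 2y^2.
dAVC/dy = -20 + 4y = 0 gives y = 5. min AVC = 78 - 20·5 + 2·5^2 = 28.
For P < ¥28 the firm produces nothing.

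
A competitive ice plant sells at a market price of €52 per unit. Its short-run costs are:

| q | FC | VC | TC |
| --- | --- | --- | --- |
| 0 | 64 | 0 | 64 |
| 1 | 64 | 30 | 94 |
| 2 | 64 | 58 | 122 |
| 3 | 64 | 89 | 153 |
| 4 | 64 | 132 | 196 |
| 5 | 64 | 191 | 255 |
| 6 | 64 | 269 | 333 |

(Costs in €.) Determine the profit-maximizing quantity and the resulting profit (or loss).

q = 4; profit = €12

Tabulate TR − TC: q=0: -64; q=1: -42; q=2: -18; q=3: 3; q=4: 12; q=5: 5; q=6: -21.
Profit is maximized at q = 4. AVC there is 132/4 = €33 ≤ P, so producing beats shutting down (which would give -€64).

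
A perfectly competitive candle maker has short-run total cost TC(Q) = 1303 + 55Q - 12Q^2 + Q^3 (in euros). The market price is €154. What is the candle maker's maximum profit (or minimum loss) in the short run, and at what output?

AVC = 55 - 12Q + Q^2 has its minimum €19 at Q = 6; price €154 clears that bar, so the firm operates.
With MC = 55 - 24Q + 3Q^2, P = MC on the upward-sloping part at Q* = 11.
TR = 154·11 = 1694. TC = 1303 + 484 = 1787. Profit = 1694 − 1787 = -€93.
Shutting down would mean losing the fixed cost of €1303, so operating at a loss of €93 is better by €1210.

Profit = -€93 at Q = 11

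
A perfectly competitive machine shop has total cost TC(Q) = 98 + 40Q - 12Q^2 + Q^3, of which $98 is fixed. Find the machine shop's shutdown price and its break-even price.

Shutdown price = $4; break-even price = $19

Shutdown price = min AVC. AVC = 40 - 12Q + Q^2, with vertex at Q = 6 and minimum $4.
ATC = 98/Q + 40 - 12Q + Q^2. Setting dATC/dQ = −98/Q^2 − 12 + 2Q = 0 gives Q = 7 (since 2·7^3 − 12·7^2 = 98).
min ATC = 98/7 + 40 − 12·7 + 7^2 = $19. That is the break-even price.
For $4 ≤ P < $19 the firm produces at a loss; below $4 it shuts down.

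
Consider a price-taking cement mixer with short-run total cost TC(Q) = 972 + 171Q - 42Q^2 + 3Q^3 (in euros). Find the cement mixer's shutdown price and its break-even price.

Shutdown price = €24; break-even price = €144

AVC = 171 - 42Q + 3Q^2; minimized at Q = 7, giving min AVC = €24. That is the shutdown price.
ATC = 972/Q + 171 - 42Q + 3Q^2. Setting dATC/dQ = −972/Q^2 − 42 + 6Q = 0 gives Q = 9 (since 6·9^3 − 42·9^2 = 972).
min ATC = 972/9 + 171 − 42·9 + 3·9^2 = €144. That is the break-even price.
For €24 ≤ P < €144 the firm produces at a loss; below €24 it shuts down.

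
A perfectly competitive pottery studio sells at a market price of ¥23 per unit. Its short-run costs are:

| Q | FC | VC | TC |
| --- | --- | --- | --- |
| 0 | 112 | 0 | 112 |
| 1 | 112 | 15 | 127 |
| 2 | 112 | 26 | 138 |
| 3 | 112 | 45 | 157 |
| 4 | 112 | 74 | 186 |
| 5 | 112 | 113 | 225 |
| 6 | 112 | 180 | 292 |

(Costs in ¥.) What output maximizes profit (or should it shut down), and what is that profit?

Q = 3; profit = -¥88

Profit at each row (π = 23Q − TC): Q=0: -112; Q=1: -104; Q=2: -92; Q=3: -88; Q=4: -94; Q=5: -110; Q=6: -154.
Profit is maximized at Q = 3. AVC there is 45/3 = ¥15 ≤ P, so producing beats shutting down (which would give -¥112).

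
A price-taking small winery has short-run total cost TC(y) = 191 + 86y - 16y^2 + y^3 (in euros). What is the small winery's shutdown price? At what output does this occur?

Short-run supply begins at min AVC. From VC = 86y - 16y^2 + y^3, AVC = 86 - 16y + y^2.
At the minimum of AVC, MC = AVC. MC = 86 - 32y + 3y^2; setting MC = AVC gives 2y^2 - 16y = 0, so y = 8. min AVC = 22.
For P < €22 the firm produces nothing.

€22 per unit, at y = 8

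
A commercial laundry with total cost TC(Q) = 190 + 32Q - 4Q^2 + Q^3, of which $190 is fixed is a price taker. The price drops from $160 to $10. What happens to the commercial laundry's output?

Output falls from 8 to 0 (the firm shuts down)

AVC = 32 - 4Q + Q^2, minimized at Q = 2 where min AVC = $28. MC = 32 - 8Q + 3Q^2.
With P = $160 above the shutdown price, P = MC gives Q = 8.
At P = $10 < min AVC = $28, price no longer covers variable cost at any output, so the firm shuts down: Q = 0.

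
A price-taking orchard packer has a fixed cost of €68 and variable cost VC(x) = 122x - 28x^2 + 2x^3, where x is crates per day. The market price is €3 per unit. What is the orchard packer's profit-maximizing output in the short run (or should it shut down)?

Variable cost is VC = 122x - 28x^2 + 2x^3, so AVC = VC/x = 122 - 28x + 2x^2 and MC = dTC/dx = 122 - 56x + 6x^2.
AVC is minimized where dAVC/dx = -28 + 4x = 0, at x = 7; min AVC = 122 - 28·7 + 2·7^2 = €24.
With P < min AVC (€3 < €24), every unit sold adds to the loss.
Shutting down limits the loss to fixed cost, €68.

Shut down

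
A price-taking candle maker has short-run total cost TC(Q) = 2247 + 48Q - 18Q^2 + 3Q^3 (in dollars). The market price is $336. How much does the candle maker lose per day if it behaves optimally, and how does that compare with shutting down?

AVC = 48 - 18Q + 3Q^2; min AVC = $21 at Q = 3. Since P = $336 ≥ min AVC, the firm produces.
MC = 48 - 36Q + 9Q^2. Setting P = MC and taking the root on the rising branch gives Q* = 8.
TR = 336·8 = 2688. TC = 2247 + 768 = 3015. Profit = 2688 − 3015 = -$327.
Shutting down would mean losing the fixed cost of $2247, so operating at a loss of $327 is better by $1920.

Profit = -$327 at Q = 8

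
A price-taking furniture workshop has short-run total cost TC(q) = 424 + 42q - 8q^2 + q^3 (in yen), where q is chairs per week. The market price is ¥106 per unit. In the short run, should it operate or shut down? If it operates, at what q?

Produce at q = 8

Variable cost is VC = 42q - 8q^2 + q^3, so AVC = VC/q = 42 - 8q + q^2 and MC = dTC/dq = 42 - 16q + 3q^2.
AVC is minimized where dAVC/dq = -8 + 2q = 0, at q = 4; min AVC = 42 - 8·4 + 4^2 = ¥26.
Since P = ¥106 ≥ min AVC = ¥26, price covers variable cost and the firm should produce.
P = MC gives -64 - 16q + 3q^2 = 0, with roots -8/3 and 8. Take the larger (rising MC): q* = 8.
Check: AVC at q = 8 is ¥42 ≤ P, so revenue covers variable cost.
Profit = P·q − TC = 106·8 − 760 = ¥88.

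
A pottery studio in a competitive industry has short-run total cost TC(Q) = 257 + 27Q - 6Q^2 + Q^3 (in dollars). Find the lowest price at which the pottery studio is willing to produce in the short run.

The shutdown price is the minimum of AVC. VC = 27Q - 6Q^2 + Q^3, so AVC = 27 - 6Q + Q^2.
dAVC/dQ = -6 + 2Q = 0 gives Q = 3. min AVC = 27 - 6·3 + 3^2 = 18.
For P < $18 the firm produces nothing.

$18 per unit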